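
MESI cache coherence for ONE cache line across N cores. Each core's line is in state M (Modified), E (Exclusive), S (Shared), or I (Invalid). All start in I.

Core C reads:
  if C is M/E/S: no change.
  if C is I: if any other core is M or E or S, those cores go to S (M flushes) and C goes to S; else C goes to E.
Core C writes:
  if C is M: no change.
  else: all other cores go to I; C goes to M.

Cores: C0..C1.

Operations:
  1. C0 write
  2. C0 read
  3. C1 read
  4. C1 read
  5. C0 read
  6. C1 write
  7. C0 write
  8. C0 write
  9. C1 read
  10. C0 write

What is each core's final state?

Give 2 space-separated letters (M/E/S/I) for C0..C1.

Answer: M I

Derivation:
Op 1: C0 write [C0 write: invalidate none -> C0=M] -> [M,I]
Op 2: C0 read [C0 read: already in M, no change] -> [M,I]
Op 3: C1 read [C1 read from I: others=['C0=M'] -> C1=S, others downsized to S] -> [S,S]
Op 4: C1 read [C1 read: already in S, no change] -> [S,S]
Op 5: C0 read [C0 read: already in S, no change] -> [S,S]
Op 6: C1 write [C1 write: invalidate ['C0=S'] -> C1=M] -> [I,M]
Op 7: C0 write [C0 write: invalidate ['C1=M'] -> C0=M] -> [M,I]
Op 8: C0 write [C0 write: already M (modified), no change] -> [M,I]
Op 9: C1 read [C1 read from I: others=['C0=M'] -> C1=S, others downsized to S] -> [S,S]
Op 10: C0 write [C0 write: invalidate ['C1=S'] -> C0=M] -> [M,I]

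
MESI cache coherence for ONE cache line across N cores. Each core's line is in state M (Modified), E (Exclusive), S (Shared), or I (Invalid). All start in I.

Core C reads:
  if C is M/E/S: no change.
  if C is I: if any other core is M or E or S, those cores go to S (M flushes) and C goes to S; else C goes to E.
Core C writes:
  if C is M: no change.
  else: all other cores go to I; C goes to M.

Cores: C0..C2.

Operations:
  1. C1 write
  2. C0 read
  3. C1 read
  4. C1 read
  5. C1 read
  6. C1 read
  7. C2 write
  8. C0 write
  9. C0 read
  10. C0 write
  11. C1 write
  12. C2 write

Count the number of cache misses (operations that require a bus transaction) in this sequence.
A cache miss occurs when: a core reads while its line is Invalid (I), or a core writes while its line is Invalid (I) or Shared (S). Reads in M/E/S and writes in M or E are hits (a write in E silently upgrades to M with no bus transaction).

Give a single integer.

Answer: 6

Derivation:
Op 1: C1 write [C1 write: invalidate none -> C1=M] -> [I,M,I] [MISS #1: write from I]
Op 2: C0 read [C0 read from I: others=['C1=M'] -> C0=S, others downsized to S] -> [S,S,I] [MISS #2: read from I]
Op 3: C1 read [C1 read: already in S, no change] -> [S,S,I] [hit: read from S]
Op 4: C1 read [C1 read: already in S, no change] -> [S,S,I] [hit: read from S]
Op 5: C1 read [C1 read: already in S, no change] -> [S,S,I] [hit: read from S]
Op 6: C1 read [C1 read: already in S, no change] -> [S,S,I] [hit: read from S]
Op 7: C2 write [C2 write: invalidate ['C0=S', 'C1=S'] -> C2=M] -> [I,I,M] [MISS #3: write from I]
Op 8: C0 write [C0 write: invalidate ['C2=M'] -> C0=M] -> [M,I,I] [MISS #4: write from I]
Op 9: C0 read [C0 read: already in M, no change] -> [M,I,I] [hit: read from M]
Op 10: C0 write [C0 write: already M (modified), no change] -> [M,I,I] [hit: write from M]
Op 11: C1 write [C1 write: invalidate ['C0=M'] -> C1=M] -> [I,M,I] [MISS #5: write from I]
Op 12: C2 write [C2 write: invalidate ['C1=M'] -> C2=M] -> [I,I,M] [MISS #6: write from I]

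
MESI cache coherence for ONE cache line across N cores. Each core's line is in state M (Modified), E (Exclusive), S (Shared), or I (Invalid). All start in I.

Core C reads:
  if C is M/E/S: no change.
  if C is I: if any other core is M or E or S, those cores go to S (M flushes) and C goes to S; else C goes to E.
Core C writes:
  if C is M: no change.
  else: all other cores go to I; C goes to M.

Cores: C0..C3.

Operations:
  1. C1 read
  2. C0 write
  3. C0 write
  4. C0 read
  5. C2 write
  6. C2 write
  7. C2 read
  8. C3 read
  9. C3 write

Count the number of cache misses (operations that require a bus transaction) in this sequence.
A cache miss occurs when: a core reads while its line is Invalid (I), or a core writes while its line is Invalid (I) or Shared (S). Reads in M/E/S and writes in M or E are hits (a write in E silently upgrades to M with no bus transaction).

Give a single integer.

Answer: 5

Derivation:
Op 1: C1 read [C1 read from I: no other sharers -> C1=E (exclusive)] -> [I,E,I,I] [MISS #1: read from I]
Op 2: C0 write [C0 write: invalidate ['C1=E'] -> C0=M] -> [M,I,I,I] [MISS #2: write from I]
Op 3: C0 write [C0 write: already M (modified), no change] -> [M,I,I,I] [hit: write from M]
Op 4: C0 read [C0 read: already in M, no change] -> [M,I,I,I] [hit: read from M]
Op 5: C2 write [C2 write: invalidate ['C0=M'] -> C2=M] -> [I,I,M,I] [MISS #3: write from I]
Op 6: C2 write [C2 write: already M (modified), no change] -> [I,I,M,I] [hit: write from M]
Op 7: C2 read [C2 read: already in M, no change] -> [I,I,M,I] [hit: read from M]
Op 8: C3 read [C3 read from I: others=['C2=M'] -> C3=S, others downsized to S] -> [I,I,S,S] [MISS #4: read from I]
Op 9: C3 write [C3 write: invalidate ['C2=S'] -> C3=M] -> [I,I,I,M] [MISS #5: write from S]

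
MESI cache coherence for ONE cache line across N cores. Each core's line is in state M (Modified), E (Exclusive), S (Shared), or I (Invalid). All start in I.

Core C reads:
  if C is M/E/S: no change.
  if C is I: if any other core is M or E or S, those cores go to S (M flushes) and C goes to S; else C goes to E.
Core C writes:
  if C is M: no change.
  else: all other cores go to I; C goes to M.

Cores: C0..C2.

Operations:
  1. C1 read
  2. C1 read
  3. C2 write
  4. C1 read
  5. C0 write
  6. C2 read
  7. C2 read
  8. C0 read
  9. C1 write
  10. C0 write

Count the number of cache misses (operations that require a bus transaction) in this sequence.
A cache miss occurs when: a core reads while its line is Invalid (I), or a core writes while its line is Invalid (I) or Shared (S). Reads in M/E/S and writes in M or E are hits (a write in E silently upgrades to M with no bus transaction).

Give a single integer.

Op 1: C1 read [C1 read from I: no other sharers -> C1=E (exclusive)] -> [I,E,I] [MISS #1: read from I]
Op 2: C1 read [C1 read: already in E, no change] -> [I,E,I] [hit: read from E]
Op 3: C2 write [C2 write: invalidate ['C1=E'] -> C2=M] -> [I,I,M] [MISS #2: write from I]
Op 4: C1 read [C1 read from I: others=['C2=M'] -> C1=S, others downsized to S] -> [I,S,S] [MISS #3: read from I]
Op 5: C0 write [C0 write: invalidate ['C1=S', 'C2=S'] -> C0=M] -> [M,I,I] [MISS #4: write from I]
Op 6: C2 read [C2 read from I: others=['C0=M'] -> C2=S, others downsized to S] -> [S,I,S] [MISS #5: read from I]
Op 7: C2 read [C2 read: already in S, no change] -> [S,I,S] [hit: read from S]
Op 8: C0 read [C0 read: already in S, no change] -> [S,I,S] [hit: read from S]
Op 9: C1 write [C1 write: invalidate ['C0=S', 'C2=S'] -> C1=M] -> [I,M,I] [MISS #6: write from I]
Op 10: C0 write [C0 write: invalidate ['C1=M'] -> C0=M] -> [M,I,I] [MISS #7: write from I]

Answer: 7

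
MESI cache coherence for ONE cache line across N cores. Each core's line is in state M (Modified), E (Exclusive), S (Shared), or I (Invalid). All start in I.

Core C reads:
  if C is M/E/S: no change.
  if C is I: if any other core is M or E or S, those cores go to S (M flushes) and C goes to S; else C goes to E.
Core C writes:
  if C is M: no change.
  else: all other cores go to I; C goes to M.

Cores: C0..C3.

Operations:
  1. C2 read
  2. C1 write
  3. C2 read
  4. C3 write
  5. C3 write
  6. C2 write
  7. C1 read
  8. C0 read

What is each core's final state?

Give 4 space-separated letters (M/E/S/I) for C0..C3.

Answer: S S S I

Derivation:
Op 1: C2 read [C2 read from I: no other sharers -> C2=E (exclusive)] -> [I,I,E,I]
Op 2: C1 write [C1 write: invalidate ['C2=E'] -> C1=M] -> [I,M,I,I]
Op 3: C2 read [C2 read from I: others=['C1=M'] -> C2=S, others downsized to S] -> [I,S,S,I]
Op 4: C3 write [C3 write: invalidate ['C1=S', 'C2=S'] -> C3=M] -> [I,I,I,M]
Op 5: C3 write [C3 write: already M (modified), no change] -> [I,I,I,M]
Op 6: C2 write [C2 write: invalidate ['C3=M'] -> C2=M] -> [I,I,M,I]
Op 7: C1 read [C1 read from I: others=['C2=M'] -> C1=S, others downsized to S] -> [I,S,S,I]
Op 8: C0 read [C0 read from I: others=['C1=S', 'C2=S'] -> C0=S, others downsized to S] -> [S,S,S,I]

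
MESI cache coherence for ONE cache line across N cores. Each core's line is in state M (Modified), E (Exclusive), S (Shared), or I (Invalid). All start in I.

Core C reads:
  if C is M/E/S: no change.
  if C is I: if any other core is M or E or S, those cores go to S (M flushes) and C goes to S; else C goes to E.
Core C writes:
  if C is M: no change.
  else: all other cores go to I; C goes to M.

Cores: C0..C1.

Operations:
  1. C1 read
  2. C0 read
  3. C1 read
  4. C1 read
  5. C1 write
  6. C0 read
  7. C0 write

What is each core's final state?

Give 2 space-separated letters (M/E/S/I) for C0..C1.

Op 1: C1 read [C1 read from I: no other sharers -> C1=E (exclusive)] -> [I,E]
Op 2: C0 read [C0 read from I: others=['C1=E'] -> C0=S, others downsized to S] -> [S,S]
Op 3: C1 read [C1 read: already in S, no change] -> [S,S]
Op 4: C1 read [C1 read: already in S, no change] -> [S,S]
Op 5: C1 write [C1 write: invalidate ['C0=S'] -> C1=M] -> [I,M]
Op 6: C0 read [C0 read from I: others=['C1=M'] -> C0=S, others downsized to S] -> [S,S]
Op 7: C0 write [C0 write: invalidate ['C1=S'] -> C0=M] -> [M,I]

Answer: M I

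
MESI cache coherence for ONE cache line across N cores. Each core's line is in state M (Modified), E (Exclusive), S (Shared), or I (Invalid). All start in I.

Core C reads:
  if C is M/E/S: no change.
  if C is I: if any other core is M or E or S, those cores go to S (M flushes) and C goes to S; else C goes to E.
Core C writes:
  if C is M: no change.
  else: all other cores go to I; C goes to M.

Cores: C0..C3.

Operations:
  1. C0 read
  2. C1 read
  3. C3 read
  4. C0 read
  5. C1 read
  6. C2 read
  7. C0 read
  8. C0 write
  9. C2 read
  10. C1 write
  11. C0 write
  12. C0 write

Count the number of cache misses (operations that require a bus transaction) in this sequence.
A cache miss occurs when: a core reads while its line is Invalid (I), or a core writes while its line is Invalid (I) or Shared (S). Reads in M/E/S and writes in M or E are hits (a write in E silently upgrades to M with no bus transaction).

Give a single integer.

Answer: 8

Derivation:
Op 1: C0 read [C0 read from I: no other sharers -> C0=E (exclusive)] -> [E,I,I,I] [MISS #1: read from I]
Op 2: C1 read [C1 read from I: others=['C0=E'] -> C1=S, others downsized to S] -> [S,S,I,I] [MISS #2: read from I]
Op 3: C3 read [C3 read from I: others=['C0=S', 'C1=S'] -> C3=S, others downsized to S] -> [S,S,I,S] [MISS #3: read from I]
Op 4: C0 read [C0 read: already in S, no change] -> [S,S,I,S] [hit: read from S]
Op 5: C1 read [C1 read: already in S, no change] -> [S,S,I,S] [hit: read from S]
Op 6: C2 read [C2 read from I: others=['C0=S', 'C1=S', 'C3=S'] -> C2=S, others downsized to S] -> [S,S,S,S] [MISS #4: read from I]
Op 7: C0 read [C0 read: already in S, no change] -> [S,S,S,S] [hit: read from S]
Op 8: C0 write [C0 write: invalidate ['C1=S', 'C2=S', 'C3=S'] -> C0=M] -> [M,I,I,I] [MISS #5: write from S]
Op 9: C2 read [C2 read from I: others=['C0=M'] -> C2=S, others downsized to S] -> [S,I,S,I] [MISS #6: read from I]
Op 10: C1 write [C1 write: invalidate ['C0=S', 'C2=S'] -> C1=M] -> [I,M,I,I] [MISS #7: write from I]
Op 11: C0 write [C0 write: invalidate ['C1=M'] -> C0=M] -> [M,I,I,I] [MISS #8: write from I]
Op 12: C0 write [C0 write: already M (modified), no change] -> [M,I,I,I] [hit: write from M]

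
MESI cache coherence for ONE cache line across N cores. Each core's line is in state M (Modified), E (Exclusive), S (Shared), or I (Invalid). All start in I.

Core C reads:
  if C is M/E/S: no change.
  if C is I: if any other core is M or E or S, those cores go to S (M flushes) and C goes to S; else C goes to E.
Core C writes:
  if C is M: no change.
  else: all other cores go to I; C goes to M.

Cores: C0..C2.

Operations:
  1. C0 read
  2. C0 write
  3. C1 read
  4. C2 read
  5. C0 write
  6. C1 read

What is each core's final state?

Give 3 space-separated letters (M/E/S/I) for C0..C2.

Op 1: C0 read [C0 read from I: no other sharers -> C0=E (exclusive)] -> [E,I,I]
Op 2: C0 write [C0 write: invalidate none -> C0=M] -> [M,I,I]
Op 3: C1 read [C1 read from I: others=['C0=M'] -> C1=S, others downsized to S] -> [S,S,I]
Op 4: C2 read [C2 read from I: others=['C0=S', 'C1=S'] -> C2=S, others downsized to S] -> [S,S,S]
Op 5: C0 write [C0 write: invalidate ['C1=S', 'C2=S'] -> C0=M] -> [M,I,I]
Op 6: C1 read [C1 read from I: others=['C0=M'] -> C1=S, others downsized to S] -> [S,S,I]

Answer: S S I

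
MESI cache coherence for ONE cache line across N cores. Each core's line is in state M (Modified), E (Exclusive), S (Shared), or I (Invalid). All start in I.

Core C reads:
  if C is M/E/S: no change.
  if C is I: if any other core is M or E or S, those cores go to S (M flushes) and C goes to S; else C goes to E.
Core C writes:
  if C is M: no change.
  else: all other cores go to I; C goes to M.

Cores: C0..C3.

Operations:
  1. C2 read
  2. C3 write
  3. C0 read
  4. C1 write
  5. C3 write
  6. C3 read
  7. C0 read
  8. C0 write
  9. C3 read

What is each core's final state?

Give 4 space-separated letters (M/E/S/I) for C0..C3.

Answer: S I I S

Derivation:
Op 1: C2 read [C2 read from I: no other sharers -> C2=E (exclusive)] -> [I,I,E,I]
Op 2: C3 write [C3 write: invalidate ['C2=E'] -> C3=M] -> [I,I,I,M]
Op 3: C0 read [C0 read from I: others=['C3=M'] -> C0=S, others downsized to S] -> [S,I,I,S]
Op 4: C1 write [C1 write: invalidate ['C0=S', 'C3=S'] -> C1=M] -> [I,M,I,I]
Op 5: C3 write [C3 write: invalidate ['C1=M'] -> C3=M] -> [I,I,I,M]
Op 6: C3 read [C3 read: already in M, no change] -> [I,I,I,M]
Op 7: C0 read [C0 read from I: others=['C3=M'] -> C0=S, others downsized to S] -> [S,I,I,S]
Op 8: C0 write [C0 write: invalidate ['C3=S'] -> C0=M] -> [M,I,I,I]
Op 9: C3 read [C3 read from I: others=['C0=M'] -> C3=S, others downsized to S] -> [S,I,I,S]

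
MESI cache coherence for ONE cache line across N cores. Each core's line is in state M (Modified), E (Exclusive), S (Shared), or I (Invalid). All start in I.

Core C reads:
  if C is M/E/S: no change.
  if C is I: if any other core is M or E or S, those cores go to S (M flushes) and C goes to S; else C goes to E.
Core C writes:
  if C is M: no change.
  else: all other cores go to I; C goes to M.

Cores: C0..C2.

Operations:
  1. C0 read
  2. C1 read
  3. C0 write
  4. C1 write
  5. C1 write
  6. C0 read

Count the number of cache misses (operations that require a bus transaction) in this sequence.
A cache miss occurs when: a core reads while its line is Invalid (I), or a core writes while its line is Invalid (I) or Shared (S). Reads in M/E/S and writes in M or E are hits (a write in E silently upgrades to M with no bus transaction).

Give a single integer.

Answer: 5

Derivation:
Op 1: C0 read [C0 read from I: no other sharers -> C0=E (exclusive)] -> [E,I,I] [MISS #1: read from I]
Op 2: C1 read [C1 read from I: others=['C0=E'] -> C1=S, others downsized to S] -> [S,S,I] [MISS #2: read from I]
Op 3: C0 write [C0 write: invalidate ['C1=S'] -> C0=M] -> [M,I,I] [MISS #3: write from S]
Op 4: C1 write [C1 write: invalidate ['C0=M'] -> C1=M] -> [I,M,I] [MISS #4: write from I]
Op 5: C1 write [C1 write: already M (modified), no change] -> [I,M,I] [hit: write from M]
Op 6: C0 read [C0 read from I: others=['C1=M'] -> C0=S, others downsized to S] -> [S,S,I] [MISS #5: read from I]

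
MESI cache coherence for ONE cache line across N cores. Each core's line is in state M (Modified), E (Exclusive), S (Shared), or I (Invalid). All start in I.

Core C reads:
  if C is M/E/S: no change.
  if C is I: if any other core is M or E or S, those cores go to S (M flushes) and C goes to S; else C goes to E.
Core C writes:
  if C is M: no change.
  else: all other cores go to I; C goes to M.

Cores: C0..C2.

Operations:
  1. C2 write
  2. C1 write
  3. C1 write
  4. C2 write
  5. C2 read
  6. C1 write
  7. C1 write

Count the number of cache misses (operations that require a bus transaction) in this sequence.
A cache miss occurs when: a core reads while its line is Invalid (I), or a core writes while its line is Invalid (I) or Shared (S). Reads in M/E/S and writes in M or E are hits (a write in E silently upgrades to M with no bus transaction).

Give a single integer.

Op 1: C2 write [C2 write: invalidate none -> C2=M] -> [I,I,M] [MISS #1: write from I]
Op 2: C1 write [C1 write: invalidate ['C2=M'] -> C1=M] -> [I,M,I] [MISS #2: write from I]
Op 3: C1 write [C1 write: already M (modified), no change] -> [I,M,I] [hit: write from M]
Op 4: C2 write [C2 write: invalidate ['C1=M'] -> C2=M] -> [I,I,M] [MISS #3: write from I]
Op 5: C2 read [C2 read: already in M, no change] -> [I,I,M] [hit: read from M]
Op 6: C1 write [C1 write: invalidate ['C2=M'] -> C1=M] -> [I,M,I] [MISS #4: write from I]
Op 7: C1 write [C1 write: already M (modified), no change] -> [I,M,I] [hit: write from M]

Answer: 4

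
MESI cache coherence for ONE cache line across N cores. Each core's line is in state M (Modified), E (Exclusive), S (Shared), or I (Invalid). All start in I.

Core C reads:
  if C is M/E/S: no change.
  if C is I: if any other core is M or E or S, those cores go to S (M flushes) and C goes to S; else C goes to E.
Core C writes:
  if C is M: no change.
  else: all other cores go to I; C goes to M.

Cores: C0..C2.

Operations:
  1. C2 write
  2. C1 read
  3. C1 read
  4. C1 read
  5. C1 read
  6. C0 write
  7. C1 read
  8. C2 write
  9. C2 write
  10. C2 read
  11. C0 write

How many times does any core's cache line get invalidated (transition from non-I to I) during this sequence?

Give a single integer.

Op 1: C2 write [C2 write: invalidate none -> C2=M] -> [I,I,M] (invalidations this op: 0; running total: 0)
Op 2: C1 read [C1 read from I: others=['C2=M'] -> C1=S, others downsized to S] -> [I,S,S] (invalidations this op: 0; running total: 0)
Op 3: C1 read [C1 read: already in S, no change] -> [I,S,S] (invalidations this op: 0; running total: 0)
Op 4: C1 read [C1 read: already in S, no change] -> [I,S,S] (invalidations this op: 0; running total: 0)
Op 5: C1 read [C1 read: already in S, no change] -> [I,S,S] (invalidations this op: 0; running total: 0)
Op 6: C0 write [C0 write: invalidate ['C1=S', 'C2=S'] -> C0=M] -> [M,I,I] (invalidations this op: 2; running total: 2)
Op 7: C1 read [C1 read from I: others=['C0=M'] -> C1=S, others downsized to S] -> [S,S,I] (invalidations this op: 0; running total: 2)
Op 8: C2 write [C2 write: invalidate ['C0=S', 'C1=S'] -> C2=M] -> [I,I,M] (invalidations this op: 2; running total: 4)
Op 9: C2 write [C2 write: already M (modified), no change] -> [I,I,M] (invalidations this op: 0; running total: 4)
Op 10: C2 read [C2 read: already in M, no change] -> [I,I,M] (invalidations this op: 0; running total: 4)
Op 11: C0 write [C0 write: invalidate ['C2=M'] -> C0=M] -> [M,I,I] (invalidations this op: 1; running total: 5)

Answer: 5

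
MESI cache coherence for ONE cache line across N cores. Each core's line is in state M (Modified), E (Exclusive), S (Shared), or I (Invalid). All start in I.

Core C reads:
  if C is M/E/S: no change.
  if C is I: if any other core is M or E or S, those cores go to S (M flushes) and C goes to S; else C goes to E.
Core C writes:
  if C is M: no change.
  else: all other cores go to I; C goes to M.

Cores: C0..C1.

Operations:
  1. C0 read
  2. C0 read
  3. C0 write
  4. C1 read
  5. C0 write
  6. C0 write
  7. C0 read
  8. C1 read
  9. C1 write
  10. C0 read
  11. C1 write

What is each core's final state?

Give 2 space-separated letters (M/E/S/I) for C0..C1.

Answer: I M

Derivation:
Op 1: C0 read [C0 read from I: no other sharers -> C0=E (exclusive)] -> [E,I]
Op 2: C0 read [C0 read: already in E, no change] -> [E,I]
Op 3: C0 write [C0 write: invalidate none -> C0=M] -> [M,I]
Op 4: C1 read [C1 read from I: others=['C0=M'] -> C1=S, others downsized to S] -> [S,S]
Op 5: C0 write [C0 write: invalidate ['C1=S'] -> C0=M] -> [M,I]
Op 6: C0 write [C0 write: already M (modified), no change] -> [M,I]
Op 7: C0 read [C0 read: already in M, no change] -> [M,I]
Op 8: C1 read [C1 read from I: others=['C0=M'] -> C1=S, others downsized to S] -> [S,S]
Op 9: C1 write [C1 write: invalidate ['C0=S'] -> C1=M] -> [I,M]
Op 10: C0 read [C0 read from I: others=['C1=M'] -> C0=S, others downsized to S] -> [S,S]
Op 11: C1 write [C1 write: invalidate ['C0=S'] -> C1=M] -> [I,M]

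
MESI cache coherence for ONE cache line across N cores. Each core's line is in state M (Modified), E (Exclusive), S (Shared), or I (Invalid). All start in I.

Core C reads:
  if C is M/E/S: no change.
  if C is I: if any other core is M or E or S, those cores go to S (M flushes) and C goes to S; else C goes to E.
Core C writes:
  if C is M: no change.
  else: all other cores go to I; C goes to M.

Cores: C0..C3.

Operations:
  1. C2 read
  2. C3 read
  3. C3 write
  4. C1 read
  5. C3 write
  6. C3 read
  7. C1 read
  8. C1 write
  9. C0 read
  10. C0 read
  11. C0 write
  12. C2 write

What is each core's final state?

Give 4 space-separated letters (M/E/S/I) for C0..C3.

Op 1: C2 read [C2 read from I: no other sharers -> C2=E (exclusive)] -> [I,I,E,I]
Op 2: C3 read [C3 read from I: others=['C2=E'] -> C3=S, others downsized to S] -> [I,I,S,S]
Op 3: C3 write [C3 write: invalidate ['C2=S'] -> C3=M] -> [I,I,I,M]
Op 4: C1 read [C1 read from I: others=['C3=M'] -> C1=S, others downsized to S] -> [I,S,I,S]
Op 5: C3 write [C3 write: invalidate ['C1=S'] -> C3=M] -> [I,I,I,M]
Op 6: C3 read [C3 read: already in M, no change] -> [I,I,I,M]
Op 7: C1 read [C1 read from I: others=['C3=M'] -> C1=S, others downsized to S] -> [I,S,I,S]
Op 8: C1 write [C1 write: invalidate ['C3=S'] -> C1=M] -> [I,M,I,I]
Op 9: C0 read [C0 read from I: others=['C1=M'] -> C0=S, others downsized to S] -> [S,S,I,I]
Op 10: C0 read [C0 read: already in S, no change] -> [S,S,I,I]
Op 11: C0 write [C0 write: invalidate ['C1=S'] -> C0=M] -> [M,I,I,I]
Op 12: C2 write [C2 write: invalidate ['C0=M'] -> C2=M] -> [I,I,M,I]

Answer: I I M I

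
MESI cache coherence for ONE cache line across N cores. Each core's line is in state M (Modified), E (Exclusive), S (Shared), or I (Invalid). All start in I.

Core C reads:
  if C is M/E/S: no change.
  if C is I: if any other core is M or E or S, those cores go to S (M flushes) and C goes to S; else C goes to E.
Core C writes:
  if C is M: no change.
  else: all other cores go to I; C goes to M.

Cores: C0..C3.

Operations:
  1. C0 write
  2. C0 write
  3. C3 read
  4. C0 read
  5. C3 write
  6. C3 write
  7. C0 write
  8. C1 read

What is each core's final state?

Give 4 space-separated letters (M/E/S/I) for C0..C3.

Op 1: C0 write [C0 write: invalidate none -> C0=M] -> [M,I,I,I]
Op 2: C0 write [C0 write: already M (modified), no change] -> [M,I,I,I]
Op 3: C3 read [C3 read from I: others=['C0=M'] -> C3=S, others downsized to S] -> [S,I,I,S]
Op 4: C0 read [C0 read: already in S, no change] -> [S,I,I,S]
Op 5: C3 write [C3 write: invalidate ['C0=S'] -> C3=M] -> [I,I,I,M]
Op 6: C3 write [C3 write: already M (modified), no change] -> [I,I,I,M]
Op 7: C0 write [C0 write: invalidate ['C3=M'] -> C0=M] -> [M,I,I,I]
Op 8: C1 read [C1 read from I: others=['C0=M'] -> C1=S, others downsized to S] -> [S,S,I,I]

Answer: S S I I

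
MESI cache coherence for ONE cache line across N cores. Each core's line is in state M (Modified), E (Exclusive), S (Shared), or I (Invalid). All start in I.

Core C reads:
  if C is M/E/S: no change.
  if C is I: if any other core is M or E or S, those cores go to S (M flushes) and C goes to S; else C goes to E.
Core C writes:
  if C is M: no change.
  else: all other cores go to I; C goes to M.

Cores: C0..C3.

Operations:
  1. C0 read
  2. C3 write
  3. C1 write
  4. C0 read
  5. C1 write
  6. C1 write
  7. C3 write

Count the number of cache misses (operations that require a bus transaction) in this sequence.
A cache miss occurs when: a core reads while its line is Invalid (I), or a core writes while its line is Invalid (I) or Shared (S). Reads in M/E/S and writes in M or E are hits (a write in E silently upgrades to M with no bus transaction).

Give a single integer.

Answer: 6

Derivation:
Op 1: C0 read [C0 read from I: no other sharers -> C0=E (exclusive)] -> [E,I,I,I] [MISS #1: read from I]
Op 2: C3 write [C3 write: invalidate ['C0=E'] -> C3=M] -> [I,I,I,M] [MISS #2: write from I]
Op 3: C1 write [C1 write: invalidate ['C3=M'] -> C1=M] -> [I,M,I,I] [MISS #3: write from I]
Op 4: C0 read [C0 read from I: others=['C1=M'] -> C0=S, others downsized to S] -> [S,S,I,I] [MISS #4: read from I]
Op 5: C1 write [C1 write: invalidate ['C0=S'] -> C1=M] -> [I,M,I,I] [MISS #5: write from S]
Op 6: C1 write [C1 write: already M (modified), no change] -> [I,M,I,I] [hit: write from M]
Op 7: C3 write [C3 write: invalidate ['C1=M'] -> C3=M] -> [I,I,I,M] [MISS #6: write from I]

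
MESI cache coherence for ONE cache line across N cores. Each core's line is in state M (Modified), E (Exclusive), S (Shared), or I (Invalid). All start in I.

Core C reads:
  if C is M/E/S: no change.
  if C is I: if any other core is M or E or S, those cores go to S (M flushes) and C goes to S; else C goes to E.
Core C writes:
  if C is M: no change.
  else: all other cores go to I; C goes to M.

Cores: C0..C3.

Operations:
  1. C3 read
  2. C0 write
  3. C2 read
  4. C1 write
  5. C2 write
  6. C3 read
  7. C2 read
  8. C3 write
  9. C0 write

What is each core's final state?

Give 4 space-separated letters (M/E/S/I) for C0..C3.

Op 1: C3 read [C3 read from I: no other sharers -> C3=E (exclusive)] -> [I,I,I,E]
Op 2: C0 write [C0 write: invalidate ['C3=E'] -> C0=M] -> [M,I,I,I]
Op 3: C2 read [C2 read from I: others=['C0=M'] -> C2=S, others downsized to S] -> [S,I,S,I]
Op 4: C1 write [C1 write: invalidate ['C0=S', 'C2=S'] -> C1=M] -> [I,M,I,I]
Op 5: C2 write [C2 write: invalidate ['C1=M'] -> C2=M] -> [I,I,M,I]
Op 6: C3 read [C3 read from I: others=['C2=M'] -> C3=S, others downsized to S] -> [I,I,S,S]
Op 7: C2 read [C2 read: already in S, no change] -> [I,I,S,S]
Op 8: C3 write [C3 write: invalidate ['C2=S'] -> C3=M] -> [I,I,I,M]
Op 9: C0 write [C0 write: invalidate ['C3=M'] -> C0=M] -> [M,I,I,I]

Answer: M I I I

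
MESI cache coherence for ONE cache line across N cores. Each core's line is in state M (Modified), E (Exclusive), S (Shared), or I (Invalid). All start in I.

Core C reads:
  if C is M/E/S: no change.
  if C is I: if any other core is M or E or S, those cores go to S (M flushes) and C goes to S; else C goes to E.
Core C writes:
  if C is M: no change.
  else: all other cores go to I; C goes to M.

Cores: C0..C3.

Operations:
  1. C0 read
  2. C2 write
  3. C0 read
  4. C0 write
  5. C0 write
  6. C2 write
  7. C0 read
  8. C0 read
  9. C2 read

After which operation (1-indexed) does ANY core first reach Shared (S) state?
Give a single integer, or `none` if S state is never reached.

Op 1: C0 read [C0 read from I: no other sharers -> C0=E (exclusive)] -> [E,I,I,I]
Op 2: C2 write [C2 write: invalidate ['C0=E'] -> C2=M] -> [I,I,M,I]
Op 3: C0 read [C0 read from I: others=['C2=M'] -> C0=S, others downsized to S] -> [S,I,S,I]
  -> First S state at op 3; remaining ops need not be traced.

Answer: 3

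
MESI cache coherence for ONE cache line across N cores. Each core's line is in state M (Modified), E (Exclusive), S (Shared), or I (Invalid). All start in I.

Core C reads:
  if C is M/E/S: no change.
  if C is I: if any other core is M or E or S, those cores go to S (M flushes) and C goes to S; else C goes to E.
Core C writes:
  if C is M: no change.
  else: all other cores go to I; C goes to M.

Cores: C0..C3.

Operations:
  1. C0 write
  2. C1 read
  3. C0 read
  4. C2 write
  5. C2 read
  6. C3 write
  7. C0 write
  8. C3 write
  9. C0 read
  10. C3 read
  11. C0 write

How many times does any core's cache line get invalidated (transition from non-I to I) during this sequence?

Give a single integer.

Op 1: C0 write [C0 write: invalidate none -> C0=M] -> [M,I,I,I] (invalidations this op: 0; running total: 0)
Op 2: C1 read [C1 read from I: others=['C0=M'] -> C1=S, others downsized to S] -> [S,S,I,I] (invalidations this op: 0; running total: 0)
Op 3: C0 read [C0 read: already in S, no change] -> [S,S,I,I] (invalidations this op: 0; running total: 0)
Op 4: C2 write [C2 write: invalidate ['C0=S', 'C1=S'] -> C2=M] -> [I,I,M,I] (invalidations this op: 2; running total: 2)
Op 5: C2 read [C2 read: already in M, no change] -> [I,I,M,I] (invalidations this op: 0; running total: 2)
Op 6: C3 write [C3 write: invalidate ['C2=M'] -> C3=M] -> [I,I,I,M] (invalidations this op: 1; running total: 3)
Op 7: C0 write [C0 write: invalidate ['C3=M'] -> C0=M] -> [M,I,I,I] (invalidations this op: 1; running total: 4)
Op 8: C3 write [C3 write: invalidate ['C0=M'] -> C3=M] -> [I,I,I,M] (invalidations this op: 1; running total: 5)
Op 9: C0 read [C0 read from I: others=['C3=M'] -> C0=S, others downsized to S] -> [S,I,I,S] (invalidations this op: 0; running total: 5)
Op 10: C3 read [C3 read: already in S, no change] -> [S,I,I,S] (invalidations this op: 0; running total: 5)
Op 11: C0 write [C0 write: invalidate ['C3=S'] -> C0=M] -> [M,I,I,I] (invalidations this op: 1; running total: 6)

Answer: 6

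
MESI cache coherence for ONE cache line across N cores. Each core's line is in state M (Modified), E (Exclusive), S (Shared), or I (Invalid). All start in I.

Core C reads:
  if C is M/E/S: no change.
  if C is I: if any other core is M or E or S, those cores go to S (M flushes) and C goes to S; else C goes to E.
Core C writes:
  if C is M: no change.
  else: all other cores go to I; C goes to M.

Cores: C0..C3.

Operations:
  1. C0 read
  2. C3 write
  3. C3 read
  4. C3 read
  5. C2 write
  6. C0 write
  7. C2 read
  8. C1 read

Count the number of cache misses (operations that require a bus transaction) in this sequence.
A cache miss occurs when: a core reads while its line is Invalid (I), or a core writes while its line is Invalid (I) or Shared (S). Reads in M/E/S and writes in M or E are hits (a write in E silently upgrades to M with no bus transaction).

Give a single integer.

Answer: 6

Derivation:
Op 1: C0 read [C0 read from I: no other sharers -> C0=E (exclusive)] -> [E,I,I,I] [MISS #1: read from I]
Op 2: C3 write [C3 write: invalidate ['C0=E'] -> C3=M] -> [I,I,I,M] [MISS #2: write from I]
Op 3: C3 read [C3 read: already in M, no change] -> [I,I,I,M] [hit: read from M]
Op 4: C3 read [C3 read: already in M, no change] -> [I,I,I,M] [hit: read from M]
Op 5: C2 write [C2 write: invalidate ['C3=M'] -> C2=M] -> [I,I,M,I] [MISS #3: write from I]
Op 6: C0 write [C0 write: invalidate ['C2=M'] -> C0=M] -> [M,I,I,I] [MISS #4: write from I]
Op 7: C2 read [C2 read from I: others=['C0=M'] -> C2=S, others downsized to S] -> [S,I,S,I] [MISS #5: read from I]
Op 8: C1 read [C1 read from I: others=['C0=S', 'C2=S'] -> C1=S, others downsized to S] -> [S,S,S,I] [MISS #6: read from I]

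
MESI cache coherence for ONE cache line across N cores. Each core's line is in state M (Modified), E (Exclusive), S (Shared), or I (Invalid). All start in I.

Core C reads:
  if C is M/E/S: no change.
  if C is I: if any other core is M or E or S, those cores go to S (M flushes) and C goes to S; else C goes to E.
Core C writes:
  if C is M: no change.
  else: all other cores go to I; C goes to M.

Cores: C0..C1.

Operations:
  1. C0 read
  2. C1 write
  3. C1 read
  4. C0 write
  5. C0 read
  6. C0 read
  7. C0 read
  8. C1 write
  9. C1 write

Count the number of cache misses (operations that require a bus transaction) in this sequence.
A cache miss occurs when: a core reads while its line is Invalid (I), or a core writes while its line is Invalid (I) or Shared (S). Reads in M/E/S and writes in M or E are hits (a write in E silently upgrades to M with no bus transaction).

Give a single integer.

Answer: 4

Derivation:
Op 1: C0 read [C0 read from I: no other sharers -> C0=E (exclusive)] -> [E,I] [MISS #1: read from I]
Op 2: C1 write [C1 write: invalidate ['C0=E'] -> C1=M] -> [I,M] [MISS #2: write from I]
Op 3: C1 read [C1 read: already in M, no change] -> [I,M] [hit: read from M]
Op 4: C0 write [C0 write: invalidate ['C1=M'] -> C0=M] -> [M,I] [MISS #3: write from I]
Op 5: C0 read [C0 read: already in M, no change] -> [M,I] [hit: read from M]
Op 6: C0 read [C0 read: already in M, no change] -> [M,I] [hit: read from M]
Op 7: C0 read [C0 read: already in M, no change] -> [M,I] [hit: read from M]
Op 8: C1 write [C1 write: invalidate ['C0=M'] -> C1=M] -> [I,M] [MISS #4: write from I]
Op 9: C1 write [C1 write: already M (modified), no change] -> [I,M] [hit: write from M]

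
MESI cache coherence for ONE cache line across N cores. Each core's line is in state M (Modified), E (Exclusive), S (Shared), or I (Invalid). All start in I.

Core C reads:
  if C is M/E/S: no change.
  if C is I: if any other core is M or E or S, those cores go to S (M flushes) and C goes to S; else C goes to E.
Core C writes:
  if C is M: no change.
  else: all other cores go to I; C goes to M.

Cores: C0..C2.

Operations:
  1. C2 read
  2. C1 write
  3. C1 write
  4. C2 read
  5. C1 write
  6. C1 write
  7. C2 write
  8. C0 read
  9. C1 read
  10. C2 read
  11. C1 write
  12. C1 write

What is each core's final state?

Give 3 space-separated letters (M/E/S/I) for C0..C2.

Answer: I M I

Derivation:
Op 1: C2 read [C2 read from I: no other sharers -> C2=E (exclusive)] -> [I,I,E]
Op 2: C1 write [C1 write: invalidate ['C2=E'] -> C1=M] -> [I,M,I]
Op 3: C1 write [C1 write: already M (modified), no change] -> [I,M,I]
Op 4: C2 read [C2 read from I: others=['C1=M'] -> C2=S, others downsized to S] -> [I,S,S]
Op 5: C1 write [C1 write: invalidate ['C2=S'] -> C1=M] -> [I,M,I]
Op 6: C1 write [C1 write: already M (modified), no change] -> [I,M,I]
Op 7: C2 write [C2 write: invalidate ['C1=M'] -> C2=M] -> [I,I,M]
Op 8: C0 read [C0 read from I: others=['C2=M'] -> C0=S, others downsized to S] -> [S,I,S]
Op 9: C1 read [C1 read from I: others=['C0=S', 'C2=S'] -> C1=S, others downsized to S] -> [S,S,S]
Op 10: C2 read [C2 read: already in S, no change] -> [S,S,S]
Op 11: C1 write [C1 write: invalidate ['C0=S', 'C2=S'] -> C1=M] -> [I,M,I]
Op 12: C1 write [C1 write: already M (modified), no change] -> [I,M,I]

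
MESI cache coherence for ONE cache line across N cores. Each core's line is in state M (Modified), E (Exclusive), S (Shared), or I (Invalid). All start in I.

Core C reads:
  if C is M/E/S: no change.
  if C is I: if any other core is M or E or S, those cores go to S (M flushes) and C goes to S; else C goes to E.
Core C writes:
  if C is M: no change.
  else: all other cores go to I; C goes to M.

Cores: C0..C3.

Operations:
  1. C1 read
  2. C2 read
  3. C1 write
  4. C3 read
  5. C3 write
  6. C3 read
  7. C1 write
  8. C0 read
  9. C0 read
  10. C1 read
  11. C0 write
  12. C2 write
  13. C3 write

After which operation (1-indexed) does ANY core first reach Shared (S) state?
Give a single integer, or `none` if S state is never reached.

Answer: 2

Derivation:
Op 1: C1 read [C1 read from I: no other sharers -> C1=E (exclusive)] -> [I,E,I,I]
Op 2: C2 read [C2 read from I: others=['C1=E'] -> C2=S, others downsized to S] -> [I,S,S,I]
  -> First S state at op 2; remaining ops need not be traced.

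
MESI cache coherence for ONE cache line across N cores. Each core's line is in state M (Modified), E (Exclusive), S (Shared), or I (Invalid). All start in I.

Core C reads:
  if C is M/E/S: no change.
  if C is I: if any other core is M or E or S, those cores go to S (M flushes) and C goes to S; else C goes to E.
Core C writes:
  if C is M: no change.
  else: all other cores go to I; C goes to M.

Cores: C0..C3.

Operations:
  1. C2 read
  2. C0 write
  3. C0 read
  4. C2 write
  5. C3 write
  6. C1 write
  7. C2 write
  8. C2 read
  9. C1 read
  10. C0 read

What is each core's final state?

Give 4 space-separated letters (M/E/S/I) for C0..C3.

Answer: S S S I

Derivation:
Op 1: C2 read [C2 read from I: no other sharers -> C2=E (exclusive)] -> [I,I,E,I]
Op 2: C0 write [C0 write: invalidate ['C2=E'] -> C0=M] -> [M,I,I,I]
Op 3: C0 read [C0 read: already in M, no change] -> [M,I,I,I]
Op 4: C2 write [C2 write: invalidate ['C0=M'] -> C2=M] -> [I,I,M,I]
Op 5: C3 write [C3 write: invalidate ['C2=M'] -> C3=M] -> [I,I,I,M]
Op 6: C1 write [C1 write: invalidate ['C3=M'] -> C1=M] -> [I,M,I,I]
Op 7: C2 write [C2 write: invalidate ['C1=M'] -> C2=M] -> [I,I,M,I]
Op 8: C2 read [C2 read: already in M, no change] -> [I,I,M,I]
Op 9: C1 read [C1 read from I: others=['C2=M'] -> C1=S, others downsized to S] -> [I,S,S,I]
Op 10: C0 read [C0 read from I: others=['C1=S', 'C2=S'] -> C0=S, others downsized to S] -> [S,S,S,I]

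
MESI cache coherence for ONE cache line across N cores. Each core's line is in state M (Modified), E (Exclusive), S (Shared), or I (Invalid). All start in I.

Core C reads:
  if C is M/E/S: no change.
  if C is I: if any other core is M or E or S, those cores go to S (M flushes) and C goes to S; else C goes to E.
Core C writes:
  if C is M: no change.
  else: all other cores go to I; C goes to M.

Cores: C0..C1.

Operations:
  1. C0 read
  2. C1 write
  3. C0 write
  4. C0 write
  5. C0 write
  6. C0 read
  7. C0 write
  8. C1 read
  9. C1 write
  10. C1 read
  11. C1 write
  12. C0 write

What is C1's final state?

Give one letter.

Op 1: C0 read [C0 read from I: no other sharers -> C0=E (exclusive)] -> [E,I]
Op 2: C1 write [C1 write: invalidate ['C0=E'] -> C1=M] -> [I,M]
Op 3: C0 write [C0 write: invalidate ['C1=M'] -> C0=M] -> [M,I]
Op 4: C0 write [C0 write: already M (modified), no change] -> [M,I]
Op 5: C0 write [C0 write: already M (modified), no change] -> [M,I]
Op 6: C0 read [C0 read: already in M, no change] -> [M,I]
Op 7: C0 write [C0 write: already M (modified), no change] -> [M,I]
Op 8: C1 read [C1 read from I: others=['C0=M'] -> C1=S, others downsized to S] -> [S,S]
Op 9: C1 write [C1 write: invalidate ['C0=S'] -> C1=M] -> [I,M]
Op 10: C1 read [C1 read: already in M, no change] -> [I,M]
Op 11: C1 write [C1 write: already M (modified), no change] -> [I,M]
Op 12: C0 write [C0 write: invalidate ['C1=M'] -> C0=M] -> [M,I]

Answer: I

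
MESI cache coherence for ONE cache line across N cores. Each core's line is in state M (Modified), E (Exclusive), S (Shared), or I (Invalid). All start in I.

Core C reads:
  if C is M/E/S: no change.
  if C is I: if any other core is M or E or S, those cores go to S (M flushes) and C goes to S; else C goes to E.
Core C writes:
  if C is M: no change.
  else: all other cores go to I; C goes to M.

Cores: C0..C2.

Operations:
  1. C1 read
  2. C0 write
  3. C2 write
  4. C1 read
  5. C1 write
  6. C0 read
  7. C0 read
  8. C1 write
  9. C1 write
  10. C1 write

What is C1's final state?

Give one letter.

Answer: M

Derivation:
Op 1: C1 read [C1 read from I: no other sharers -> C1=E (exclusive)] -> [I,E,I]
Op 2: C0 write [C0 write: invalidate ['C1=E'] -> C0=M] -> [M,I,I]
Op 3: C2 write [C2 write: invalidate ['C0=M'] -> C2=M] -> [I,I,M]
Op 4: C1 read [C1 read from I: others=['C2=M'] -> C1=S, others downsized to S] -> [I,S,S]
Op 5: C1 write [C1 write: invalidate ['C2=S'] -> C1=M] -> [I,M,I]
Op 6: C0 read [C0 read from I: others=['C1=M'] -> C0=S, others downsized to S] -> [S,S,I]
Op 7: C0 read [C0 read: already in S, no change] -> [S,S,I]
Op 8: C1 write [C1 write: invalidate ['C0=S'] -> C1=M] -> [I,M,I]
Op 9: C1 write [C1 write: already M (modified), no change] -> [I,M,I]
Op 10: C1 write [C1 write: already M (modified), no change] -> [I,M,I]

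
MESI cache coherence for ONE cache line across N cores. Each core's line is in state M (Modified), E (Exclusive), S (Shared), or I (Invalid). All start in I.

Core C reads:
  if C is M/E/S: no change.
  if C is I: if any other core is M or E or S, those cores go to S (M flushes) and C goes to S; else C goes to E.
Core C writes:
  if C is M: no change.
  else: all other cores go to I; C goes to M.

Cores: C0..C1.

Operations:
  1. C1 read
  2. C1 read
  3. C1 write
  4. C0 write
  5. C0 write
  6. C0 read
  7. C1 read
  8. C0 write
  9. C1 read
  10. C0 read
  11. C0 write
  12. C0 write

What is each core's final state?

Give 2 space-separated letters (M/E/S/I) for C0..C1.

Answer: M I

Derivation:
Op 1: C1 read [C1 read from I: no other sharers -> C1=E (exclusive)] -> [I,E]
Op 2: C1 read [C1 read: already in E, no change] -> [I,E]
Op 3: C1 write [C1 write: invalidate none -> C1=M] -> [I,M]
Op 4: C0 write [C0 write: invalidate ['C1=M'] -> C0=M] -> [M,I]
Op 5: C0 write [C0 write: already M (modified), no change] -> [M,I]
Op 6: C0 read [C0 read: already in M, no change] -> [M,I]
Op 7: C1 read [C1 read from I: others=['C0=M'] -> C1=S, others downsized to S] -> [S,S]
Op 8: C0 write [C0 write: invalidate ['C1=S'] -> C0=M] -> [M,I]
Op 9: C1 read [C1 read from I: others=['C0=M'] -> C1=S, others downsized to S] -> [S,S]
Op 10: C0 read [C0 read: already in S, no change] -> [S,S]
Op 11: C0 write [C0 write: invalidate ['C1=S'] -> C0=M] -> [M,I]
Op 12: C0 write [C0 write: already M (modified), no change] -> [M,I]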